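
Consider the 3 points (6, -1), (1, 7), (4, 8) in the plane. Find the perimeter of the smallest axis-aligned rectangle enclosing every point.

28

Width = max x − min x = 6 − 1 = 5.
Height = max y − min y = 8 − (-1) = 9.
Perimeter = 2(5 + 9) = 28.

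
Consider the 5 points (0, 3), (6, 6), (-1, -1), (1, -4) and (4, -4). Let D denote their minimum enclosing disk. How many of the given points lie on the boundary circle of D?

A smallest enclosing disk is always determined by at most three of the input points on its boundary.
The farthest pair is (6, 6)–(1, -4) with squared distance 125. The circle on this segment as diameter has centre (3.5, 1) and r² = 125/4 = 31.25.
Check (0, 3): distance² to centre = 16.25 ≤ 31.25, so it lies inside.
All remaining points lie in this disk, and no smaller disk contains both endpoints, so this is the minimum enclosing circle.
The points at distance exactly r from the centre are (6, 6), (1, -4) — 2 points.

2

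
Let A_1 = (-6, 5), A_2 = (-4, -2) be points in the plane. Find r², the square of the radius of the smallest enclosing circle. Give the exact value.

13.25

The smallest circle enclosing two points has them as diameter endpoints.
Centre = midpoint = (-5, 1.5); r² = |A_1A_2|²/4 = 53/4 = 13.25.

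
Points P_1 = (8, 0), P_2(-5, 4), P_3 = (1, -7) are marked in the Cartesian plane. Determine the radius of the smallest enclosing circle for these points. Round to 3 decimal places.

Side lengths²: P_1P_2² = 185, P_1P_3² = 98, P_2P_3² = 157.
Since P_1P_2² = 185 < 157 + 98 = 255, the triangle is acute, so the smallest enclosing circle is the circumcircle.
Circumcentre = (31/34, 3/34), r² = 29045/578.
r = √(29045/578) ≈ 7.089.

7.089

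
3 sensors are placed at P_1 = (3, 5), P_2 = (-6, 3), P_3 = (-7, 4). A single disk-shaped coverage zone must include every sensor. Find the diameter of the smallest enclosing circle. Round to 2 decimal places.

10.05

Side lengths²: P_1P_2² = 85, P_1P_3² = 101, P_2P_3² = 2.
Since P_1P_3² = 101 ≥ 85 + 2 = 87, the angle opposite P_1P_3 is not acute, so the smallest enclosing circle has P_1P_3 as diameter.
Centre = midpoint of P_1P_3 = (-2, 4.5), r² = 101/4 = 25.25.
Diameter = 2r = 2√(25.25) ≈ 10.05.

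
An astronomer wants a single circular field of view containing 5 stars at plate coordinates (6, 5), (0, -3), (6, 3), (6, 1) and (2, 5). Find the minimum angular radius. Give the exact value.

By Welzl's lemma the MEC is supported by two points (diametrically opposite) or three points (on a circumcircle).
The farthest pair is (6, 5)–(0, -3) with squared distance 100. The circle on this segment as diameter has centre (3, 1) and r² = 100/4 = 25.
Check (6, 3): distance² to centre = 13 ≤ 25, so it lies inside.
All remaining points lie in this disk, and no smaller disk contains both endpoints, so this is the minimum enclosing circle.
r = √25 = 5.

5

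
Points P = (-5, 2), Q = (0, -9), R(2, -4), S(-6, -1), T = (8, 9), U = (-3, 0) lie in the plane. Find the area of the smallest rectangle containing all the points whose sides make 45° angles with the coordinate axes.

In coordinates u = x + y, v = x − y the rectangle is axis-aligned; the map (x,y)→(u,v) scales areas by 2.
u-values: -3, -9, -2, -7, 17, -3; range = 17 − (-9) = 26.
v-values: -7, 9, 6, -5, -1, -3; range = 9 − (-7) = 16.
Area = (26 × 16) / 2 = 208.

208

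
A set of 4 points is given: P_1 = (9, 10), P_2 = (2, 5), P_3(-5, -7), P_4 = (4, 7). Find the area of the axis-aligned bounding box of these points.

x ranges over [-5, 9], width 14.
y ranges over [-7, 10], height 17.
Area = 14 × 17 = 238.

238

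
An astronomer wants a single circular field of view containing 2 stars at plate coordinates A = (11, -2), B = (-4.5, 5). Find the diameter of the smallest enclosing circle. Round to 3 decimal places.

17.007

The smallest circle enclosing two points has them as diameter endpoints.
Centre = midpoint = (3.25, 1.5); r² = |AB|²/4 = 289.25/4 = 72.3125.
Diameter = 2r = 2√(72.3125) ≈ 17.007.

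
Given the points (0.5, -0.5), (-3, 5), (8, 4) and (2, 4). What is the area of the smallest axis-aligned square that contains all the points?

The bounding box has width 11 and height 5.5.
An axis-aligned square enclosing the set must have side ≥ max(width, height).
So the minimum side is max(11, 5.5) = 11.
Area = 11² = 121.

121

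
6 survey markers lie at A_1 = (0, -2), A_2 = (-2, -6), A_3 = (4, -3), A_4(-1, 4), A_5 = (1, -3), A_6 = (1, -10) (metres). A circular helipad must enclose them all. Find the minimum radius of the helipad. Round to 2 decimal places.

By Welzl's lemma the MEC is supported by two points (diametrically opposite) or three points (on a circumcircle).
The farthest pair is A_4–A_6 with squared distance 200. The circle on this segment as diameter has centre (0, -3) and r² = 200/4 = 50.
Check A_1: distance² to centre = 1 ≤ 50, so it lies inside.
All remaining points lie in this disk, and no smaller disk contains both endpoints, so this is the minimum enclosing circle.
r = √50 ≈ 7.07.

7.07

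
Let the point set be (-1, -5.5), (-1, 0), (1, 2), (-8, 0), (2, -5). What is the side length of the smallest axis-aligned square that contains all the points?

The bounding box has width 10 and height 7.5.
An axis-aligned square enclosing the set must have side ≥ max(width, height).
So the minimum side is max(10, 7.5) = 10.

10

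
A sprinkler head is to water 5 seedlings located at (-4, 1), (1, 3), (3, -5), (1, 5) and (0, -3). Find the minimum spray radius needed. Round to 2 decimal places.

By Welzl's lemma the MEC is supported by two points (diametrically opposite) or three points (on a circumcircle).
The minimum enclosing circle is determined by three boundary points: (-4, 1), (3, -5), (1, 5).
Their circumcentre is (61/58, -11/58) with r² = 45305/1682.
The farthest remaining point (1, 3) is at distance² 17117/1682 ≤ 45305/1682.
r = √(45305/1682) ≈ 5.19.

5.19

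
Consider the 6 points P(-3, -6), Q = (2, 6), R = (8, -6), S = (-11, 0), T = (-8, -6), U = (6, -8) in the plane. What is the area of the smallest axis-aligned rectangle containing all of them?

266

x ranges over [-11, 8], width 19.
y ranges over [-8, 6], height 14.
Area = 19 × 14 = 266.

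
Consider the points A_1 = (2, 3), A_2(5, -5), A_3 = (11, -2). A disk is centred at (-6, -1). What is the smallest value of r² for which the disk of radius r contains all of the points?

The required radius is the distance from (-6, -1) to the farthest point.
Squared distances: 80, 137, 290.
Maximum is 290, attained at A_3.

290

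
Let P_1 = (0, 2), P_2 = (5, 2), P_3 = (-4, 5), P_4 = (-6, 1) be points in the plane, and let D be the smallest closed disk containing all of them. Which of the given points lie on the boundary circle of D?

P_2, P_4

The farthest pair is P_2–P_4 with squared distance 122. The circle on this segment as diameter has centre (-0.5, 1.5) and r² = 122/4 = 30.5.
Check P_1: distance² to centre = 0.5 ≤ 30.5, so it lies inside.
All remaining points lie in this disk, and no smaller disk contains both endpoints, so this is the minimum enclosing circle.
The points at distance exactly r from the centre are P_2, P_4 — 2 points.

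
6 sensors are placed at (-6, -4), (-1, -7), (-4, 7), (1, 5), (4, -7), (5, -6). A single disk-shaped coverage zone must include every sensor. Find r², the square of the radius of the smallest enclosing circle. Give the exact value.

The minimum enclosing circle of a finite set is fixed by two of the points (as a diameter) or three (as a circumcircle).
The farthest pair is (-4, 7)–(4, -7) with squared distance 260. The circle on this segment as diameter has centre (0, 0) and r² = 260/4 = 65.
Check (-6, -4): distance² to centre = 52 ≤ 65, so it lies inside.
All remaining points lie in this disk, and no smaller disk contains both endpoints, so this is the minimum enclosing circle.

65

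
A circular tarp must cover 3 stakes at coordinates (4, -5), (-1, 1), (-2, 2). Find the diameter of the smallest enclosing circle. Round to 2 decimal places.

9.22

Call the three points A, B, C in the order given.
Side lengths²: AB² = 61, AC² = 85, BC² = 2.
Since AC² = 85 ≥ 61 + 2 = 63, the angle opposite AC is not acute, so the smallest enclosing circle has AC as diameter.
Centre = midpoint of AC = (1, -1.5), r² = 85/4 = 21.25.
Diameter = 2r = 2√(21.25) ≈ 9.22.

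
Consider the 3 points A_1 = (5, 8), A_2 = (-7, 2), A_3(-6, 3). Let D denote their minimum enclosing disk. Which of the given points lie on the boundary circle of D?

Side lengths²: A_1A_2² = 180, A_1A_3² = 146, A_2A_3² = 2.
Since A_1A_2² = 180 ≥ 146 + 2 = 148, the angle opposite A_1A_2 is not acute, so the smallest enclosing circle has A_1A_2 as diameter.
Centre = midpoint of A_1A_2 = (-1, 5), r² = 180/4 = 45.
The points at distance exactly r from the centre are A_1, A_2 — 2 points.

A_1, A_2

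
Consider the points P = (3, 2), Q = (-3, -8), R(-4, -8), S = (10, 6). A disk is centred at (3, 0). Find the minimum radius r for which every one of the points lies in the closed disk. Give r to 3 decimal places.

10.630

The required radius is the distance from (3, 0) to the farthest point.
Squared distances: 4, 100, 113, 85.
Maximum is 113, attained at R.
r = √113 ≈ 10.630.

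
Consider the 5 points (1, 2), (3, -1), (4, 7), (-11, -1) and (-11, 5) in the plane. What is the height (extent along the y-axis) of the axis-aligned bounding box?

max y = 7, min y = -1, so height = 8.

8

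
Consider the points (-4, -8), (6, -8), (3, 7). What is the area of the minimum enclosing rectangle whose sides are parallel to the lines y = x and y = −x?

In coordinates u = x + y, v = x − y the rectangle is axis-aligned; the map (x,y)→(u,v) scales areas by 2.
u-values: -12, -2, 10; range = 10 − (-12) = 22.
v-values: 4, 14, -4; range = 14 − (-4) = 18.
Area = (22 × 18) / 2 = 198.

198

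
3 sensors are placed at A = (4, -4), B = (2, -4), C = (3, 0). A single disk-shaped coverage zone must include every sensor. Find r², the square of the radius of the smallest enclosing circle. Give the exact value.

Side lengths²: AB² = 4, AC² = 17, BC² = 17.
Since BC² = 17 < 17 + 4 = 21, the triangle is acute, so the smallest enclosing circle is the circumcircle.
Circumcentre = (3, -2.125), r² = 4.515625.

4.515625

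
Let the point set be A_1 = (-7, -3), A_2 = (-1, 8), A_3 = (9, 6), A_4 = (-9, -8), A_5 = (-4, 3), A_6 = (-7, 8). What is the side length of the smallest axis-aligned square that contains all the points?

The bounding box has width 18 and height 16.
An axis-aligned square enclosing the set must have side ≥ max(width, height).
So the minimum side is max(18, 16) = 18.

18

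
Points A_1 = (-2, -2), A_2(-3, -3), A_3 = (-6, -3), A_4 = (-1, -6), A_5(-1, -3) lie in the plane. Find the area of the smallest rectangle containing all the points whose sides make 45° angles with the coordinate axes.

In coordinates u = x + y, v = x − y the rectangle is axis-aligned; the map (x,y)→(u,v) scales areas by 2.
u-values: -4, -6, -9, -7, -4; range = -4 − (-9) = 5.
v-values: 0, 0, -3, 5, 2; range = 5 − (-3) = 8.
Area = (5 × 8) / 2 = 20.

20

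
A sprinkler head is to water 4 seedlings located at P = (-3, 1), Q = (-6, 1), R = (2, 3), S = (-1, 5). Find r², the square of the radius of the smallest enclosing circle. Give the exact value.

17

A smallest enclosing disk is always determined by at most three of the input points on its boundary.
The farthest pair is Q–R with squared distance 68. The circle on this segment as diameter has centre (-2, 2) and r² = 68/4 = 17.
Check P: distance² to centre = 2 ≤ 17, so it lies inside.
All remaining points lie in this disk, and no smaller disk contains both endpoints, so this is the minimum enclosing circle.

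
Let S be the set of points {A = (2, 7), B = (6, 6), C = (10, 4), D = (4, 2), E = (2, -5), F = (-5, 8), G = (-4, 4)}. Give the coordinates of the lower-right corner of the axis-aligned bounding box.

(10, -5)

x-range [-5, 10], y-range [-5, 8].
The lower-right corner is (10, -5).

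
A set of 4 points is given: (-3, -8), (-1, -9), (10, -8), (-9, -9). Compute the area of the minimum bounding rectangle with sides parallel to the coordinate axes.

x ranges over [-9, 10], width 19.
y ranges over [-9, -8], height 1.
Area = 19 × 1 = 19.

19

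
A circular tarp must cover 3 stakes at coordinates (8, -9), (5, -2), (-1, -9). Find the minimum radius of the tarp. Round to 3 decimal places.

5.015

Call the three points A, B, C in the order given.
Side lengths²: AB² = 58, AC² = 81, BC² = 85.
Since BC² = 85 < 81 + 58 = 139, the triangle is acute, so the smallest enclosing circle is the circumcircle.
Circumcentre = (3.5, -95/14), r² = 2465/98.
r = √(2465/98) ≈ 5.015.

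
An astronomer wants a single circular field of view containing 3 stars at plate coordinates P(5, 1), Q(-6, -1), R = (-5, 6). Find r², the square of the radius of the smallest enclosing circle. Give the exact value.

625/18

Side lengths²: PQ² = 125, PR² = 125, QR² = 50.
Since PR² = 125 < 125 + 50 = 175, the triangle is acute, so the smallest enclosing circle is the circumcircle.
Circumcentre = (-5/6, 11/6), r² = 625/18.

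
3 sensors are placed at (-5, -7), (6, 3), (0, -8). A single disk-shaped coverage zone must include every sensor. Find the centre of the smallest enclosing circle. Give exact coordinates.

Call the three points A, B, C in the order given.
Side lengths²: AB² = 221, AC² = 26, BC² = 157.
Since AB² = 221 ≥ 157 + 26 = 183, the angle opposite AB is not acute, so the smallest enclosing circle has AB as diameter.
Centre = midpoint of AB = (0.5, -2), r² = 221/4 = 55.25.
Centre = (0.5, -2).

(0.5, -2)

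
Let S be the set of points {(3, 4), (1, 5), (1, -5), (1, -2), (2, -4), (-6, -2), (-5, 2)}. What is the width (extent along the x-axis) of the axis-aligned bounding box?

max x = 3, min x = -6, so width = 9.

9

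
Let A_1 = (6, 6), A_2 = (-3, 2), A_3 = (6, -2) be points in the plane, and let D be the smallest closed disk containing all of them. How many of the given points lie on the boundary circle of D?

Side lengths²: A_1A_2² = 97, A_1A_3² = 64, A_2A_3² = 97.
Since A_2A_3² = 97 < 97 + 64 = 161, the triangle is acute, so the smallest enclosing circle is the circumcircle.
Circumcentre = (43/18, 2), r² = 9409/324.
The points at distance exactly r from the centre are A_1, A_2, A_3 — 3 points.

3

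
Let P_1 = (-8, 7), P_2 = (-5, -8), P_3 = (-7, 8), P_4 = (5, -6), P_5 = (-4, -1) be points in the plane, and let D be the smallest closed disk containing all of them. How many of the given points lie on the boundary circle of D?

A smallest enclosing disk is always determined by at most three of the input points on its boundary.
The minimum enclosing circle is determined by three boundary points: P_2, P_3, P_4.
Their circumcentre is (-62/41, 23/41) with r² = 143650/1681.
The farthest remaining point P_1 is at distance² 140452/1681 ≤ 143650/1681.
The points at distance exactly r from the centre are P_2, P_3, P_4 — 3 points.

3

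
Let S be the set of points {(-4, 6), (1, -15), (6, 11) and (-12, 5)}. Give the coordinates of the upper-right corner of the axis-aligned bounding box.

x-range [-12, 6], y-range [-15, 11].
The upper-right corner is (6, 11).

(6, 11)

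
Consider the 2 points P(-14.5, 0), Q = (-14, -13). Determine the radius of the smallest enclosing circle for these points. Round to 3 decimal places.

The smallest circle enclosing two points has them as diameter endpoints.
Centre = midpoint = (-14.25, -6.5); r² = |PQ|²/4 = 169.25/4 = 42.3125.
r = √(42.3125) ≈ 6.505.

6.505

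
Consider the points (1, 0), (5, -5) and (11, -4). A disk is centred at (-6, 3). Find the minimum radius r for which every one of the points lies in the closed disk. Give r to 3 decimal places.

The required radius is the distance from (-6, 3) to the farthest point.
Squared distances: 58, 185, 338.
Maximum is 338, attained at (11, -4).
r = √338 ≈ 18.385.

18.385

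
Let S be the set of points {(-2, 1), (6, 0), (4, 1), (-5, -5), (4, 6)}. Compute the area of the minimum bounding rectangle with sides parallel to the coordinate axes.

x ranges over [-5, 6], width 11.
y ranges over [-5, 6], height 11.
Area = 11 × 11 = 121.

121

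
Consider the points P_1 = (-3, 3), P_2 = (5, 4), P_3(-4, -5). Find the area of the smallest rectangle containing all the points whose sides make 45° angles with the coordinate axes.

63

In coordinates u = x + y, v = x − y the rectangle is axis-aligned; the map (x,y)→(u,v) scales areas by 2.
u-values: 0, 9, -9; range = 9 − (-9) = 18.
v-values: -6, 1, 1; range = 1 − (-6) = 7.
Area = (18 × 7) / 2 = 63.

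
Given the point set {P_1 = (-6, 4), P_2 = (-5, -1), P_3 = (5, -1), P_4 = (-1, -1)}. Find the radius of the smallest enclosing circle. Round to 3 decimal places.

6.042

The minimum enclosing circle of a finite set is fixed by two of the points (as a diameter) or three (as a circumcircle).
The farthest pair is P_1–P_3 with squared distance 146. The circle on this segment as diameter has centre (-0.5, 1.5) and r² = 146/4 = 36.5.
Check P_2: distance² to centre = 26.5 ≤ 36.5, so it lies inside.
All remaining points lie in this disk, and no smaller disk contains both endpoints, so this is the minimum enclosing circle.
r = √(36.5) ≈ 6.042.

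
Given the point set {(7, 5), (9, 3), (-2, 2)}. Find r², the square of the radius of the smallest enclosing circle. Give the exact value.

30.5

Call the three points A, B, C in the order given.
Side lengths²: AB² = 8, AC² = 90, BC² = 122.
Since BC² = 122 ≥ 90 + 8 = 98, the angle opposite BC is not acute, so the smallest enclosing circle has BC as diameter.
Centre = midpoint of BC = (3.5, 2.5), r² = 122/4 = 30.5.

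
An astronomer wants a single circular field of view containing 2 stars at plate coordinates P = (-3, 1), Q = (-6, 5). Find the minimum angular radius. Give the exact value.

2.5

The smallest circle enclosing two points has them as diameter endpoints.
Centre = midpoint = (-4.5, 3); r² = |PQ|²/4 = 25/4 = 6.25.
r = √(6.25) = 2.5.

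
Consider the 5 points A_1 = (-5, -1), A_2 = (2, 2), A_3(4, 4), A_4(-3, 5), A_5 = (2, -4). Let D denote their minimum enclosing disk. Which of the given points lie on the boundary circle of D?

The minimum enclosing circle is determined by three boundary points: A_1, A_3, A_5.
Their circumcentre is (-3/31, 24/31) with r² = 26129/961.
The farthest remaining point A_4 is at distance² 25261/961 ≤ 26129/961.
The points at distance exactly r from the centre are A_1, A_3, A_5 — 3 points.

A_1, A_3, A_5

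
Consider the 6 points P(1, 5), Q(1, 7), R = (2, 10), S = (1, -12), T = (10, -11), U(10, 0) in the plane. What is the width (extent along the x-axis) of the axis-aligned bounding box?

9

max x = 10, min x = 1, so width = 9.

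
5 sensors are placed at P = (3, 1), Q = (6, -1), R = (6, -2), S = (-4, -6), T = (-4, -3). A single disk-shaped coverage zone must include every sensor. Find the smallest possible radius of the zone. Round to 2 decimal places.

5.59

The farthest pair is Q–S with squared distance 125. The circle on this segment as diameter has centre (1, -3.5) and r² = 125/4 = 31.25.
Check P: distance² to centre = 24.25 ≤ 31.25, so it lies inside.
All remaining points lie in this disk, and no smaller disk contains both endpoints, so this is the minimum enclosing circle.
r = √(31.25) ≈ 5.59.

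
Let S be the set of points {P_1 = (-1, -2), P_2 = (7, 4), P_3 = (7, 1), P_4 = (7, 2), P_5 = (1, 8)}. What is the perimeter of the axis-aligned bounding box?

36

Width = max x − min x = 7 − (-1) = 8.
Height = max y − min y = 8 − (-2) = 10.
Perimeter = 2(8 + 10) = 36.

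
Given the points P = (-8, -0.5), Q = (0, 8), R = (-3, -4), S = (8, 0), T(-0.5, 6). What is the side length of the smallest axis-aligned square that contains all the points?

16

The bounding box has width 16 and height 12.
An axis-aligned square enclosing the set must have side ≥ max(width, height).
So the minimum side is max(16, 12) = 16.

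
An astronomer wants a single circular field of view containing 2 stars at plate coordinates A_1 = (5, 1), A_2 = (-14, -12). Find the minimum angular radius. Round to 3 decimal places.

11.511

The smallest circle enclosing two points has them as diameter endpoints.
Centre = midpoint = (-4.5, -5.5); r² = |A_1A_2|²/4 = 530/4 = 132.5.
r = √(132.5) ≈ 11.511.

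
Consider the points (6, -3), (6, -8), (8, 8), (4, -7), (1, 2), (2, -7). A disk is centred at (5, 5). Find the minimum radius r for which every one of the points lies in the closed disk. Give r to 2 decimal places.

13.04

The required radius is the distance from (5, 5) to the farthest point.
Squared distances: 65, 170, 18, 145, 25, 153.
Maximum is 170, attained at (6, -8).
r = √170 ≈ 13.04.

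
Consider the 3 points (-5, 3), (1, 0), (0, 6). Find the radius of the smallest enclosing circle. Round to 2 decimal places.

3.60

Call the three points A, B, C in the order given.
Side lengths²: AB² = 45, AC² = 34, BC² = 37.
Since AB² = 45 < 37 + 34 = 71, the triangle is acute, so the smallest enclosing circle is the circumcircle.
Circumcentre = (-31/22, 59/22), r² = 3145/242.
r = √(3145/242) ≈ 3.60.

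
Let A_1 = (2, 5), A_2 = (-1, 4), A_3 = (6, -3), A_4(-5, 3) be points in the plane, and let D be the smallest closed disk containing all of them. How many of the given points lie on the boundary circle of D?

The farthest pair is A_3–A_4 with squared distance 157. The circle on this segment as diameter has centre (0.5, 0) and r² = 157/4 = 39.25.
Check A_1: distance² to centre = 27.25 ≤ 39.25, so it lies inside.
All remaining points lie in this disk, and no smaller disk contains both endpoints, so this is the minimum enclosing circle.
The points at distance exactly r from the centre are A_3, A_4 — 2 points.

2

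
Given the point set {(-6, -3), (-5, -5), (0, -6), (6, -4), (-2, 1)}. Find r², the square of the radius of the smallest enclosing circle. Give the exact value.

The farthest pair is (-6, -3)–(6, -4) with squared distance 145. The circle on this segment as diameter has centre (0, -3.5) and r² = 145/4 = 36.25.
Check (-5, -5): distance² to centre = 27.25 ≤ 36.25, so it lies inside.
All remaining points lie in this disk, and no smaller disk contains both endpoints, so this is the minimum enclosing circle.

36.25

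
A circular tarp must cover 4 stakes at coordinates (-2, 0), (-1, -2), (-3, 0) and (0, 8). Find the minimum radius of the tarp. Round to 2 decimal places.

5.02

The minimum enclosing circle of a finite set is fixed by two of the points (as a diameter) or three (as a circumcircle).
The farthest pair is (-1, -2)–(0, 8) with squared distance 101. The circle on this segment as diameter has centre (-0.5, 3) and r² = 101/4 = 25.25.
Check (-2, 0): distance² to centre = 11.25 ≤ 25.25, so it lies inside.
All remaining points lie in this disk, and no smaller disk contains both endpoints, so this is the minimum enclosing circle.
r = √(25.25) ≈ 5.02.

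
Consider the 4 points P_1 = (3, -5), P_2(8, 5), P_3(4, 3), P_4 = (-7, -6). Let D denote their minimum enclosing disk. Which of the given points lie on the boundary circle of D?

A smallest enclosing disk is always determined by at most three of the input points on its boundary.
The farthest pair is P_2–P_4 with squared distance 346. The circle on this segment as diameter has centre (0.5, -0.5) and r² = 346/4 = 86.5.
Check P_1: distance² to centre = 26.5 ≤ 86.5, so it lies inside.
All remaining points lie in this disk, and no smaller disk contains both endpoints, so this is the minimum enclosing circle.
The points at distance exactly r from the centre are P_2, P_4 — 2 points.

P_2, P_4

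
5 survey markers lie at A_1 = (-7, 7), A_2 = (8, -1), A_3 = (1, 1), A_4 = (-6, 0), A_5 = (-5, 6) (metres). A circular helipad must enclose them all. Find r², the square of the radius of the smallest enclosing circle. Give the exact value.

By Welzl's lemma the MEC is supported by two points (diametrically opposite) or three points (on a circumcircle).
The farthest pair is A_1–A_2 with squared distance 289. The circle on this segment as diameter has centre (0.5, 3) and r² = 289/4 = 72.25.
Check A_3: distance² to centre = 4.25 ≤ 72.25, so it lies inside.
All remaining points lie in this disk, and no smaller disk contains both endpoints, so this is the minimum enclosing circle.

72.25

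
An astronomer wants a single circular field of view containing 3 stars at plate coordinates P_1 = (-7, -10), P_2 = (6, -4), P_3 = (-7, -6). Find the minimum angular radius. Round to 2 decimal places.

7.16

Side lengths²: P_1P_2² = 205, P_1P_3² = 16, P_2P_3² = 173.
Since P_1P_2² = 205 ≥ 173 + 16 = 189, the angle opposite P_1P_2 is not acute, so the smallest enclosing circle has P_1P_2 as diameter.
Centre = midpoint of P_1P_2 = (-0.5, -7), r² = 205/4 = 51.25.
r = √(51.25) ≈ 7.16.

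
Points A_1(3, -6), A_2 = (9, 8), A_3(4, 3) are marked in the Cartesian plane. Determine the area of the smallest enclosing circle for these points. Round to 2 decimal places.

Side lengths²: A_1A_2² = 232, A_1A_3² = 82, A_2A_3² = 50.
Since A_1A_2² = 232 ≥ 82 + 50 = 132, the angle opposite A_1A_2 is not acute, so the smallest enclosing circle has A_1A_2 as diameter.
Centre = midpoint of A_1A_2 = (6, 1), r² = 232/4 = 58.
Area = π·r² = π·58 ≈ 182.21.

182.21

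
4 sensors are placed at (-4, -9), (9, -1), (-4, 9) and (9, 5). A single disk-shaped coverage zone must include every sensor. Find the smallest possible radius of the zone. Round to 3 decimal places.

A smallest enclosing disk is always determined by at most three of the input points on its boundary.
The minimum enclosing circle is determined by three boundary points: (-4, -9), (-4, 9), (9, 5).
Their circumcentre is (9/26, 0) with r² = 67525/676.
The farthest remaining point (9, -1) is at distance² 51301/676 ≤ 67525/676.
r = √(67525/676) ≈ 9.994.

9.994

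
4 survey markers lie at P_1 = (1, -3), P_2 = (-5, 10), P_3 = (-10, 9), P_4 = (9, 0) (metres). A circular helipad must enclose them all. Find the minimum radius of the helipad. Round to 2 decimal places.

By Welzl's lemma the MEC is supported by two points (diametrically opposite) or three points (on a circumcircle).
The farthest pair is P_3–P_4 with squared distance 442. The circle on this segment as diameter has centre (-0.5, 4.5) and r² = 442/4 = 110.5.
Check P_1: distance² to centre = 58.5 ≤ 110.5, so it lies inside.
All remaining points lie in this disk, and no smaller disk contains both endpoints, so this is the minimum enclosing circle.
r = √(110.5) ≈ 10.51.

10.51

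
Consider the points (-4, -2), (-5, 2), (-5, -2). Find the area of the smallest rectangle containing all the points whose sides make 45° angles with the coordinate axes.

10

In coordinates u = x + y, v = x − y the rectangle is axis-aligned; the map (x,y)→(u,v) scales areas by 2.
u-values: -6, -3, -7; range = -3 − (-7) = 4.
v-values: -2, -7, -3; range = -2 − (-7) = 5.
Area = (4 × 5) / 2 = 10.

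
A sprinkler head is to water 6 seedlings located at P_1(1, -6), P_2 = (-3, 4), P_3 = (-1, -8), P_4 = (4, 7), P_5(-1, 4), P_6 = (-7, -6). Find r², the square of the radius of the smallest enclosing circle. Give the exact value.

72.5

The farthest pair is P_4–P_6 with squared distance 290. The circle on this segment as diameter has centre (-1.5, 0.5) and r² = 290/4 = 72.5.
Check P_1: distance² to centre = 48.5 ≤ 72.5, so it lies inside.
All remaining points lie in this disk, and no smaller disk contains both endpoints, so this is the minimum enclosing circle.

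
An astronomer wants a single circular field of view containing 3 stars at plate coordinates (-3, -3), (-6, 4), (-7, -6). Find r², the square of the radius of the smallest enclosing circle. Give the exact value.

Call the three points A, B, C in the order given.
Side lengths²: AB² = 58, AC² = 25, BC² = 101.
Since BC² = 101 ≥ 58 + 25 = 83, the angle opposite BC is not acute, so the smallest enclosing circle has BC as diameter.
Centre = midpoint of BC = (-6.5, -1), r² = 101/4 = 25.25.

25.25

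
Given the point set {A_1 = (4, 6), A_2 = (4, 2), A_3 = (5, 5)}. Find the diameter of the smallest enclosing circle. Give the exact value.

Side lengths²: A_1A_2² = 16, A_1A_3² = 2, A_2A_3² = 10.
Since A_1A_2² = 16 ≥ 10 + 2 = 12, the angle opposite A_1A_2 is not acute, so the smallest enclosing circle has A_1A_2 as diameter.
Centre = midpoint of A_1A_2 = (4, 4), r² = 16/4 = 4.
Diameter = 2r = 2√4 = 4.

4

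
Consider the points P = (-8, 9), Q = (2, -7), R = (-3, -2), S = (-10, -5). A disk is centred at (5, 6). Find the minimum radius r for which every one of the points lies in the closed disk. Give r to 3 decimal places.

18.601

The required radius is the distance from (5, 6) to the farthest point.
Squared distances: 178, 178, 128, 346.
Maximum is 346, attained at S.
r = √346 ≈ 18.601.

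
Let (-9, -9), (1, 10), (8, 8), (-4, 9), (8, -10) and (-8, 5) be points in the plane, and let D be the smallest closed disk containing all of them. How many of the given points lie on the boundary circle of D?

A smallest enclosing disk is always determined by at most three of the input points on its boundary.
The minimum enclosing circle is determined by three boundary points: (-9, -9), (8, 8), (8, -10).
Their circumcentre is (0, -1) with r² = 145.
The farthest remaining point (1, 10) is at distance² 122 ≤ 145.
The points at distance exactly r from the centre are (-9, -9), (8, 8), (8, -10) — 3 points.

3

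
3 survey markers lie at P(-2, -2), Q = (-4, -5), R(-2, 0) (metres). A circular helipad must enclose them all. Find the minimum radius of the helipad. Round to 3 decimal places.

Side lengths²: PQ² = 13, PR² = 4, QR² = 29.
Since QR² = 29 ≥ 13 + 4 = 17, the angle opposite QR is not acute, so the smallest enclosing circle has QR as diameter.
Centre = midpoint of QR = (-3, -2.5), r² = 29/4 = 7.25.
r = √(7.25) ≈ 2.693.

2.693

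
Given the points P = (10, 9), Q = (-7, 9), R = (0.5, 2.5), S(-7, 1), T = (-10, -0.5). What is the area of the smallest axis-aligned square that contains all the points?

The bounding box has width 20 and height 9.5.
An axis-aligned square enclosing the set must have side ≥ max(width, height).
So the minimum side is max(20, 9.5) = 20.
Area = 20² = 400.

400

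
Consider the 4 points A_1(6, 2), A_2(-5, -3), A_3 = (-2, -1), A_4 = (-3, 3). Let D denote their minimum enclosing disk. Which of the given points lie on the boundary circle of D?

A_1, A_2

The minimum enclosing circle of a finite set is fixed by two of the points (as a diameter) or three (as a circumcircle).
The farthest pair is A_1–A_2 with squared distance 146. The circle on this segment as diameter has centre (0.5, -0.5) and r² = 146/4 = 36.5.
Check A_3: distance² to centre = 6.5 ≤ 36.5, so it lies inside.
All remaining points lie in this disk, and no smaller disk contains both endpoints, so this is the minimum enclosing circle.
The points at distance exactly r from the centre are A_1, A_2 — 2 points.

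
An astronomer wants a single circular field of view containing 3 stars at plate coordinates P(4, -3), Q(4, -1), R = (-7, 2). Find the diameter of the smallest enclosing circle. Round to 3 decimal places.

12.083

Side lengths²: PQ² = 4, PR² = 146, QR² = 130.
Since PR² = 146 ≥ 130 + 4 = 134, the angle opposite PR is not acute, so the smallest enclosing circle has PR as diameter.
Centre = midpoint of PR = (-1.5, -0.5), r² = 146/4 = 36.5.
Diameter = 2r = 2√(36.5) ≈ 12.083.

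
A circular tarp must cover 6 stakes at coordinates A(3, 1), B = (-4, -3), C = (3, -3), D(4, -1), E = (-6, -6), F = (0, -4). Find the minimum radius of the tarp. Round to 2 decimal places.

The farthest pair is A–E with squared distance 130. The circle on this segment as diameter has centre (-1.5, -2.5) and r² = 130/4 = 32.5.
Check B: distance² to centre = 6.5 ≤ 32.5, so it lies inside.
All remaining points lie in this disk, and no smaller disk contains both endpoints, so this is the minimum enclosing circle.
r = √(32.5) ≈ 5.70.

5.70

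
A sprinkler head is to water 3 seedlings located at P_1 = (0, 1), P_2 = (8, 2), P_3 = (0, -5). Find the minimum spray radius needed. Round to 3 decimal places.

Side lengths²: P_1P_2² = 65, P_1P_3² = 36, P_2P_3² = 113.
Since P_2P_3² = 113 ≥ 65 + 36 = 101, the angle opposite P_2P_3 is not acute, so the smallest enclosing circle has P_2P_3 as diameter.
Centre = midpoint of P_2P_3 = (4, -1.5), r² = 113/4 = 28.25.
r = √(28.25) ≈ 5.315.

5.315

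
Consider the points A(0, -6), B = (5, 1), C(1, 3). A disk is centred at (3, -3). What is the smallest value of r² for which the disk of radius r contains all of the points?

The required radius is the distance from (3, -3) to the farthest point.
Squared distances: 18, 20, 40.
Maximum is 40, attained at C.

40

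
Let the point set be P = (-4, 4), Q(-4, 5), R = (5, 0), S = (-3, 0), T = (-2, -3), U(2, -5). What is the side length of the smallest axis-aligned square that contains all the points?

10

The bounding box has width 9 and height 10.
An axis-aligned square enclosing the set must have side ≥ max(width, height).
So the minimum side is max(9, 10) = 10.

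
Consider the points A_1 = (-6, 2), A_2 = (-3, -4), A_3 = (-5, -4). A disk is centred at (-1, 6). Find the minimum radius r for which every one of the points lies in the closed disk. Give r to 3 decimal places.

The required radius is the distance from (-1, 6) to the farthest point.
Squared distances: 41, 104, 116.
Maximum is 116, attained at A_3.
r = √116 ≈ 10.770.

10.770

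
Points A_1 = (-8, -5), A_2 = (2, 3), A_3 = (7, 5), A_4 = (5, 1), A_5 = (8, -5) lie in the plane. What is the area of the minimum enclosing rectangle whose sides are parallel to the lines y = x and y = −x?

200

In coordinates u = x + y, v = x − y the rectangle is axis-aligned; the map (x,y)→(u,v) scales areas by 2.
u-values: -13, 5, 12, 6, 3; range = 12 − (-13) = 25.
v-values: -3, -1, 2, 4, 13; range = 13 − (-3) = 16.
Area = (25 × 16) / 2 = 200.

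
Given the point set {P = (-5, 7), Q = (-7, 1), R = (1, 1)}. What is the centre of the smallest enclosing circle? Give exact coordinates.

(-3, 3)

Side lengths²: PQ² = 40, PR² = 72, QR² = 64.
Since PR² = 72 < 64 + 40 = 104, the triangle is acute, so the smallest enclosing circle is the circumcircle.
Circumcentre = (-3, 3), r² = 20.
Centre = (-3, 3).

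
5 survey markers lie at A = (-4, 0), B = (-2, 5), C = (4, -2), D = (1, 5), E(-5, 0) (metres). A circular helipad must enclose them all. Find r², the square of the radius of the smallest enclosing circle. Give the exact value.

A smallest enclosing disk is always determined by at most three of the input points on its boundary.
The minimum enclosing circle is determined by three boundary points: B, C, E.
Their circumcentre is (-1/6, 0.5) with r² = 425/18.
The farthest remaining point D is at distance² 389/18 ≤ 425/18.

425/18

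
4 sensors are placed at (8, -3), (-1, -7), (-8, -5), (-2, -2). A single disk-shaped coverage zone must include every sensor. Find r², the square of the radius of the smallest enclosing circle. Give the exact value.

65

By Welzl's lemma the MEC is supported by two points (diametrically opposite) or three points (on a circumcircle).
The farthest pair is (8, -3)–(-8, -5) with squared distance 260. The circle on this segment as diameter has centre (0, -4) and r² = 260/4 = 65.
Check (-1, -7): distance² to centre = 10 ≤ 65, so it lies inside.
All remaining points lie in this disk, and no smaller disk contains both endpoints, so this is the minimum enclosing circle.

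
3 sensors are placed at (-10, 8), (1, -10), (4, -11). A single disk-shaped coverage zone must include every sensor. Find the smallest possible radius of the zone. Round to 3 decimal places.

11.800

Call the three points A, B, C in the order given.
Side lengths²: AB² = 445, AC² = 557, BC² = 10.
Since AC² = 557 ≥ 445 + 10 = 455, the angle opposite AC is not acute, so the smallest enclosing circle has AC as diameter.
Centre = midpoint of AC = (-3, -1.5), r² = 557/4 = 139.25.
r = √(139.25) ≈ 11.800.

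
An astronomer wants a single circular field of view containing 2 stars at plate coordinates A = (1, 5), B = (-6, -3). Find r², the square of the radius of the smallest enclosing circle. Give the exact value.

The smallest circle enclosing two points has them as diameter endpoints.
Centre = midpoint = (-2.5, 1); r² = |AB|²/4 = 113/4 = 28.25.

28.25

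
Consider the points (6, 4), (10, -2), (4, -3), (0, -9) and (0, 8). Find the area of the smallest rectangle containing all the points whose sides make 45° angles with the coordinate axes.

190

In coordinates u = x + y, v = x − y the rectangle is axis-aligned; the map (x,y)→(u,v) scales areas by 2.
u-values: 10, 8, 1, -9, 8; range = 10 − (-9) = 19.
v-values: 2, 12, 7, 9, -8; range = 12 − (-8) = 20.
Area = (19 × 20) / 2 = 190.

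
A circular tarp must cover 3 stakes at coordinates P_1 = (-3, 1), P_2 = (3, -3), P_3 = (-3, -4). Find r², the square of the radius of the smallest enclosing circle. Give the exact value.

481/36

Side lengths²: P_1P_2² = 52, P_1P_3² = 25, P_2P_3² = 37.
Since P_1P_2² = 52 < 37 + 25 = 62, the triangle is acute, so the smallest enclosing circle is the circumcircle.
Circumcentre = (-1/3, -1.5), r² = 481/36.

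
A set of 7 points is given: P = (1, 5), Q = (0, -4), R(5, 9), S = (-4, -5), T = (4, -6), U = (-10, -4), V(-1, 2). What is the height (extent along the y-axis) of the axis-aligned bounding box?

15

max y = 9, min y = -6, so height = 15.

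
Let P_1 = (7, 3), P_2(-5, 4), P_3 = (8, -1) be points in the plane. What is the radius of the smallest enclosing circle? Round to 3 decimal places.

6.964

Side lengths²: P_1P_2² = 145, P_1P_3² = 17, P_2P_3² = 194.
Since P_2P_3² = 194 ≥ 145 + 17 = 162, the angle opposite P_2P_3 is not acute, so the smallest enclosing circle has P_2P_3 as diameter.
Centre = midpoint of P_2P_3 = (1.5, 1.5), r² = 194/4 = 48.5.
r = √(48.5) ≈ 6.964.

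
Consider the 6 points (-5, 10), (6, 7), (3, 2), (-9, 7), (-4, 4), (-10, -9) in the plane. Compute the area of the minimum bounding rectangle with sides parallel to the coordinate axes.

x ranges over [-10, 6], width 16.
y ranges over [-9, 10], height 19.
Area = 16 × 19 = 304.

304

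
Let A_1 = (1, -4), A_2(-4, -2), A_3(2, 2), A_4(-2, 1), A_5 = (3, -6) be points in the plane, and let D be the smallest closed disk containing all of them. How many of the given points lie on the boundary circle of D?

By Welzl's lemma the MEC is supported by two points (diametrically opposite) or three points (on a circumcircle).
The minimum enclosing circle is determined by three boundary points: A_2, A_3, A_5.
Their circumcentre is (0.5, -2.25) with r² = 20.3125.
The farthest remaining point A_4 is at distance² 16.8125 ≤ 20.3125.
The points at distance exactly r from the centre are A_2, A_3, A_5 — 3 points.

3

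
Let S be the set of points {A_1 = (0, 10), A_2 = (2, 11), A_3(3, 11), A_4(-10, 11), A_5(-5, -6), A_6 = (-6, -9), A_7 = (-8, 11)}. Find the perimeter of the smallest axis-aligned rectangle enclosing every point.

66

Width = max x − min x = 3 − (-10) = 13.
Height = max y − min y = 11 − (-9) = 20.
Perimeter = 2(13 + 20) = 66.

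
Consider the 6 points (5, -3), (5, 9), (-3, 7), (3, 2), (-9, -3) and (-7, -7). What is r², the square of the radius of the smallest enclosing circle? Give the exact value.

A smallest enclosing disk is always determined by at most three of the input points on its boundary.
The farthest pair is (5, 9)–(-7, -7) with squared distance 400. The circle on this segment as diameter has centre (-1, 1) and r² = 400/4 = 100.
Check (5, -3): distance² to centre = 52 ≤ 100, so it lies inside.
All remaining points lie in this disk, and no smaller disk contains both endpoints, so this is the minimum enclosing circle.

100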